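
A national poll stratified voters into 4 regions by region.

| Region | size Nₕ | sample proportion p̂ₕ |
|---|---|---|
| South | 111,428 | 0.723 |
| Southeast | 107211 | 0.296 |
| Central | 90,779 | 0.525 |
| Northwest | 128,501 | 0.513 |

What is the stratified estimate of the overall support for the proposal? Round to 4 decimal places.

0.5158

N = 111428 + 107211 + 90779 + 128501 = 437919.
Overall proportion = Σ (Nₕ/N)·p̂ₕ.
Σ Nₕp̂ₕ = 80562.444 + 31734.456 + 47658.975 + 65921.013 = 225876.888.
225876.888 / 437919 = 0.515796... → 0.5158.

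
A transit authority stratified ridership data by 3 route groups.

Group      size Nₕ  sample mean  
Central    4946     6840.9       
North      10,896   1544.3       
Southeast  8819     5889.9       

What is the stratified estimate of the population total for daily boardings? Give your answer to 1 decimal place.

102604812.3

Population total = Σ Nₕ·x̄ₕ (each stratum's size times its mean).
4946·6840.9 + 10896·1544.3 + 8819·5889.9 = 33835091.4 + 16826692.8 + 51943028.1 = 102604812.3.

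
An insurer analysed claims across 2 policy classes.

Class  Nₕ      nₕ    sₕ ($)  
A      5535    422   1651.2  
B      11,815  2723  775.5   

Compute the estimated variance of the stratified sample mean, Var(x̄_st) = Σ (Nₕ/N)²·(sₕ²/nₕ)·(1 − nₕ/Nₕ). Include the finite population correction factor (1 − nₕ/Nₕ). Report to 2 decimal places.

686.22

N = 17350; Wₕ = Nₕ/N.
class A: (5535/17350)²·1651.2²/422·(1 − 422/5535) = 607.40920
class B: (11815/17350)²·775.5²/2723·(1 − 2723/11815) = 78.81523
Sum = 686.22444 → 686.22.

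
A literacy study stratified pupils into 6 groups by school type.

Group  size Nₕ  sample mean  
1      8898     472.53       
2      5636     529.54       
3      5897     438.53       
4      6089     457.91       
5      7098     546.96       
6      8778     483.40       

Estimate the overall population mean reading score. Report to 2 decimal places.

487.99

N = 8898 + 5636 + 5897 + 6089 + 7098 + 8778 = 42396.
Overall mean = Σ (Nₕ/N)·x̄ₕ — weight by population share, not a simple average.
Σ Nₕx̄ₕ = 8898·472.53 + 5636·529.54 + 5897·438.53 + 6089·457.91 + 7098·546.96 + 8778·483.40 = 4204571.94 + 2984487.44 + 2586011.41 + 2788213.99 + 3882322.08 + 4243285.2 = 20688892.06.
Divide by N: 20688892.06 / 42396 = 487.9916... → 487.99.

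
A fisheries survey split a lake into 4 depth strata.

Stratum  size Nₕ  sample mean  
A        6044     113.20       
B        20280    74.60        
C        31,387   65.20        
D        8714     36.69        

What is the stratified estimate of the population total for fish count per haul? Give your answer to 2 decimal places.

Population total = Σ Nₕ·x̄ₕ (each stratum's size times its mean).
6044·113.20 + 20280·74.60 + 31387·65.20 + 8714·36.69 = 684180.8 + 1512888 + 2046432.4 + 319716.66 = 4563217.86.

4563217.86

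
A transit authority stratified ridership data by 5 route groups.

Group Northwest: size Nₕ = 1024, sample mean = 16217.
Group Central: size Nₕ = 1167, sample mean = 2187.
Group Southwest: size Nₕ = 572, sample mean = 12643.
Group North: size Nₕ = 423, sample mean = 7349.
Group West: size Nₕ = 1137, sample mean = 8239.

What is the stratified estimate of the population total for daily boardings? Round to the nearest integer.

38866603

Northwest: 1024·16217 = 16606208
Central: 1167·2187 = 2552229
Southwest: 572·12643 = 7231796
North: 423·7349 = 3108627
West: 1137·8239 = 9367743
τ̂ = Σ Nₕx̄ₕ = 38866603.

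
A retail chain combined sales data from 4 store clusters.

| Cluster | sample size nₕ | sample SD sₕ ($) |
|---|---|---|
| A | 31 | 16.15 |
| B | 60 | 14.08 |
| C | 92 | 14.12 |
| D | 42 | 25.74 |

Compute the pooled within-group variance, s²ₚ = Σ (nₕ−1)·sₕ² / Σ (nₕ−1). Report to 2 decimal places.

293.34

Degrees of freedom: 30 + 59 + 91 + 41 = 221.
Σ(nₕ−1)sₕ² = 30·260.8225 + 59·198.2464 + 91·199.3744 + 41·662.5476 = 64828.7346.
s²ₚ = 64828.7346 / 221 = 293.3427... → 293.34.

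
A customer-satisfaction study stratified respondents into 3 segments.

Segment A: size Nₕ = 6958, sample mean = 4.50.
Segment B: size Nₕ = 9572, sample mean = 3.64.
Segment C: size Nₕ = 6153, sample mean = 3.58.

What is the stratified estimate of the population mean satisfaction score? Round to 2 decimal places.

N = 6958 + 9572 + 6153 = 22683.
Weight each subgroup mean by Nₕ/N and sum.
Σ Nₕx̄ₕ = 6958·4.50 + 9572·3.64 + 6153·3.58 = 31311 + 34842.08 + 22027.74 = 88180.82.
Divide by N: 88180.82 / 22683 = 3.8875... → 3.89.

3.89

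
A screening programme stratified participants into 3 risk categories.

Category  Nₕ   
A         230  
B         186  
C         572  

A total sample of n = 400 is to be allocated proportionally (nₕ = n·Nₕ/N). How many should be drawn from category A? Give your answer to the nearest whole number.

N = 230 + 186 + 572 = 988.
n_A = 400·230/988 = 93.117... → 93.

93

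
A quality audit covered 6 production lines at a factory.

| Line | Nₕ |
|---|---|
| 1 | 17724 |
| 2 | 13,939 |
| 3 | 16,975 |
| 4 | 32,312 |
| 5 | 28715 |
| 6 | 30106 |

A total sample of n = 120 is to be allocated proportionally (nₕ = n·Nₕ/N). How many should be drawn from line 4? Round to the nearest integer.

N = 17724 + 13939 + 16975 + 32312 + 28715 + 30106 = 139771.
n_4 = 120·32312/139771 = 27.741... → 28.

28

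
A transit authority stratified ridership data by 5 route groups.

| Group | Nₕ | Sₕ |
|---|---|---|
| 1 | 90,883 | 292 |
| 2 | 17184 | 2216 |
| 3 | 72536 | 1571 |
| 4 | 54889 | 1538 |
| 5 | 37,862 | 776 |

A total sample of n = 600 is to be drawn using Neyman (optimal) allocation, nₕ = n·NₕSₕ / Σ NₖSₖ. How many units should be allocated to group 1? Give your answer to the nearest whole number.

54

1: NₕSₕ = 90883·292 = 26537836
2: NₕSₕ = 17184·2216 = 38079744
3: NₕSₕ = 72536·1571 = 113954056
4: NₕSₕ = 54889·1538 = 84419282
5: NₕSₕ = 37862·776 = 29380912
Σ NₕSₕ = 292371830.
n_1 = 600·26537836/292371830 = 54.460... → 54.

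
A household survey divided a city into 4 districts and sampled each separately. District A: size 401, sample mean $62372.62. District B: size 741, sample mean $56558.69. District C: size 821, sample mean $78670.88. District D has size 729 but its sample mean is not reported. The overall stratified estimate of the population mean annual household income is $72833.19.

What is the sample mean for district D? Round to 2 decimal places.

88555.21

Σ Nₕx̄ₕ = N·μ, so 729·x̄_D = 2692·72833.19 − (401·62372.62 + 741·56558.69 + 821·78670.88).
= 196066947.48 − 131510202.39 = 64556745.09.
x̄_D = 64556745.09 / 729 = 88555.2059... → 88555.21.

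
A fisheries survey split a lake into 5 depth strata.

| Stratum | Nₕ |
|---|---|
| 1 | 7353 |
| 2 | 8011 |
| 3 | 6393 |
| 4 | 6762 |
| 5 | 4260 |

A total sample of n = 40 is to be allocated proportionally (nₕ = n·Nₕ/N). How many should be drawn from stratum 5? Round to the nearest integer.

5

N = 7353 + 8011 + 6393 + 6762 + 4260 = 32779.
n_5 = 40·4260/32779 = 5.198... → 5.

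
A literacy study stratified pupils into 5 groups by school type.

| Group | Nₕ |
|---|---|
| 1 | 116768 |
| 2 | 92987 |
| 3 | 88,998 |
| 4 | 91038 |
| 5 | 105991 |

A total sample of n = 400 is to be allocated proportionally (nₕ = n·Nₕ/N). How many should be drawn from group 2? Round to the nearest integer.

75

N = 116768 + 92987 + 88998 + 91038 + 105991 = 495782.
n_2 = 400·92987/495782 = 75.022... → 75.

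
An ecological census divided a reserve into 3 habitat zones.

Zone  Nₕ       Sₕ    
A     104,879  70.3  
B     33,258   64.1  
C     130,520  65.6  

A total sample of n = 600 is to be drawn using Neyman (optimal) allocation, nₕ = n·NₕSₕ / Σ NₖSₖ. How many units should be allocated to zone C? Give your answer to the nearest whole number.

284

Σ NₕSₕ = 104879·70.3 + 33258·64.1 + 130520·65.6 = 18066943.5.
Share for C: 8562112/18066943.5 = 0.47391.
n_C = 600 × 0.47391 = 284.346... → 284.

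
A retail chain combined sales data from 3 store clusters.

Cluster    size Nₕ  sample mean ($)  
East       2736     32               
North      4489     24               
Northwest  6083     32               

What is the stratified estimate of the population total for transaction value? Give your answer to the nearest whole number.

389944

Estimate total by summing Nₕ·x̄ₕ over strata.
2736·32 + 4489·24 + 6083·32 = 87552 + 107736 + 194656 = 389944.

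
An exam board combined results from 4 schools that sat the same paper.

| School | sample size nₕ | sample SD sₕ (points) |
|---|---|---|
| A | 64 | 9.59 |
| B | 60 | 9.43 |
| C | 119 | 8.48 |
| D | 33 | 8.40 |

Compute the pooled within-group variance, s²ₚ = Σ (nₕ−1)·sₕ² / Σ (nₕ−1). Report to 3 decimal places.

A: (64−1)·9.59² = 63·91.9681 = 5793.9903
B: (60−1)·9.43² = 59·88.9249 = 5246.5691
C: (119−1)·8.48² = 118·71.9104 = 8485.4272
D: (33−1)·8.40² = 32·70.56 = 2257.92
Numerator = 21783.9066; denominator = Σ(nₕ−1) = 272.
s²ₚ = 21783.9066/272 = 80.08789... → 80.088.

80.088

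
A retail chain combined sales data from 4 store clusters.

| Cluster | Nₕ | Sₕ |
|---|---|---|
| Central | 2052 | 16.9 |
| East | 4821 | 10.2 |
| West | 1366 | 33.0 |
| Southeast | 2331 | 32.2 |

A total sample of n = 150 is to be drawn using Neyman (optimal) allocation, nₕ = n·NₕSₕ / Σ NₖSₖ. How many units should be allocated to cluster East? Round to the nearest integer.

Σ NₕSₕ = 2052·16.9 + 4821·10.2 + 1366·33.0 + 2331·32.2 = 203989.2.
Share for East: 49174.2/203989.2 = 0.24106.
n_East = 150 × 0.24106 = 36.159... → 36.

36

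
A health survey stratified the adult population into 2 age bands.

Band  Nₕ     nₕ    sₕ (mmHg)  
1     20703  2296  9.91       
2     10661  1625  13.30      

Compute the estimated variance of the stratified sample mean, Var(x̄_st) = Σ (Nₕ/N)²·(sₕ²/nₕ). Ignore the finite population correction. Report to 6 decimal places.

N = 31364; Wₕ = Nₕ/N.
band 1: (20703/31364)²·9.91²/2296 = 0.018637133
band 2: (10661/31364)²·13.30²/1625 = 0.012577169
Sum = 0.031214302 → 0.031214.

0.031214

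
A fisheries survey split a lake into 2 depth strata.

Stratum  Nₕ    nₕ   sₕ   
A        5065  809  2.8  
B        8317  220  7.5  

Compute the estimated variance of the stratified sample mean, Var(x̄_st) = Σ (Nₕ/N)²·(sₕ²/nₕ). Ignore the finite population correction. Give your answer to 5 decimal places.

N = 13382. Term for each stratum: Wₕ²sₕ²/nₕ.
Var(x̄_st) = 0.00138830 + 0.09876230 = 0.10015060 → 0.10015.

0.10015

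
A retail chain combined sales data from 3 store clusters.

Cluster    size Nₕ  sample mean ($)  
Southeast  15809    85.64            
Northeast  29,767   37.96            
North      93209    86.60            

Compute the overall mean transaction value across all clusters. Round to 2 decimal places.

N = 138785; weights Wₕ = Nₕ/N = (0.1139, 0.2145, 0.6716).
x̄_st = Σ Wₕ·x̄ₕ = 0.1139·85.64 + 0.2145·37.96 + 0.6716·86.60 ≈ 76.0582...
→ 76.06.

76.06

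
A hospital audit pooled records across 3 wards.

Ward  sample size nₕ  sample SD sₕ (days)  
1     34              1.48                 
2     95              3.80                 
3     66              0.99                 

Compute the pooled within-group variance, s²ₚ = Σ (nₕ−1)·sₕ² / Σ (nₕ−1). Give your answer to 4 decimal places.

7.7779

Degrees of freedom: 33 + 94 + 65 = 192.
Σ(nₕ−1)sₕ² = 33·2.1904 + 94·14.44 + 65·0.9801 = 1493.3497.
s²ₚ = 1493.3497 / 192 = 7.777863... → 7.7779.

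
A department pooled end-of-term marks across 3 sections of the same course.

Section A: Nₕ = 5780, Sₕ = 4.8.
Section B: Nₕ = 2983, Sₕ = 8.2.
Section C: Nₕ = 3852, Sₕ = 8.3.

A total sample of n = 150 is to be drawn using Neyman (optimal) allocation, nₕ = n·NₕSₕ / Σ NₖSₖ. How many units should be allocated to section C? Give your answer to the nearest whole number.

Σ NₕSₕ = 5780·4.8 + 2983·8.2 + 3852·8.3 = 84176.2.
Share for C: 31971.6/84176.2 = 0.37982.
n_C = 150 × 0.37982 = 56.973... → 57.

57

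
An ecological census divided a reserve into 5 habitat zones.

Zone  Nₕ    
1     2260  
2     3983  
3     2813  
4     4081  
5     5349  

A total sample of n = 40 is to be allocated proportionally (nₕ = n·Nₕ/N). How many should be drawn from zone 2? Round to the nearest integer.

Share of zone 2 = 3983/18486 = 0.21546.
Allocate 40 × 0.21546 = 8.618... → 9.

9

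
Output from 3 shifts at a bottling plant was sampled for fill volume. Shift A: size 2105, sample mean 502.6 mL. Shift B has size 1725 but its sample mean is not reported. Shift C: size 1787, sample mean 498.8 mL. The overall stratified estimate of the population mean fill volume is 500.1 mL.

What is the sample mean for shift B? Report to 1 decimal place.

498.4

N = 2105 + 1725 + 1787 = 5617.
Overall total = μ·N = 500.1·5617 = 2809061.7.
Subtract the known strata: 2105·502.6 + 1787·498.8 = 1949328.6.
Remaining total for shift B: 2809061.7 − 1949328.6 = 859733.1.
Divide by its size: 859733.1 / 1725 = 498.396 → 498.4.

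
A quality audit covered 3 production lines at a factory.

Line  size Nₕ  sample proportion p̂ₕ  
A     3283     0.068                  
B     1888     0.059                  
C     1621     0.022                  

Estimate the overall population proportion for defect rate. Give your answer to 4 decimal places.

0.0545

N = 3283 + 1888 + 1621 = 6792.
Overall proportion = Σ (Nₕ/N)·p̂ₕ.
Σ Nₕp̂ₕ = 223.244 + 111.392 + 35.662 = 370.298.
370.298 / 6792 = 0.054520... → 0.0545.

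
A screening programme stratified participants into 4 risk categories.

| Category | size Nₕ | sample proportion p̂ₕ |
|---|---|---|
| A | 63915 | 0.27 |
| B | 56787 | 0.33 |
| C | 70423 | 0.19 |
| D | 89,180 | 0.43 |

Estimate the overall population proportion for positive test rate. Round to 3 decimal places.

0.313

N = 63915 + 56787 + 70423 + 89180 = 280305.
Overall proportion = Σ (Nₕ/N)·p̂ₕ.
Σ Nₕp̂ₕ = 17257.05 + 18739.71 + 13380.37 + 38347.4 = 87724.53.
87724.53 / 280305 = 0.31296... → 0.313.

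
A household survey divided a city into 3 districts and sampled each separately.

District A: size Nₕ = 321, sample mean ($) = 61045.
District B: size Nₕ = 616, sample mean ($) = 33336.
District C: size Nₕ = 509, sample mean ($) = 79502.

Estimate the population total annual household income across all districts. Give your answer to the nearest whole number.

A: 321·61045 = 19595445
B: 616·33336 = 20534976
C: 509·79502 = 40466518
τ̂ = Σ Nₕx̄ₕ = 80596939.

80596939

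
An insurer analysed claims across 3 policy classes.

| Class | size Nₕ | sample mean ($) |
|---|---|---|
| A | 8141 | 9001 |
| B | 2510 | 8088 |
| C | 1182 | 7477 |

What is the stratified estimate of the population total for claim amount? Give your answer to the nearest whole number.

Estimate total by summing Nₕ·x̄ₕ over strata.
8141·9001 + 2510·8088 + 1182·7477 = 73277141 + 20300880 + 8837814 = 102415835.

102415835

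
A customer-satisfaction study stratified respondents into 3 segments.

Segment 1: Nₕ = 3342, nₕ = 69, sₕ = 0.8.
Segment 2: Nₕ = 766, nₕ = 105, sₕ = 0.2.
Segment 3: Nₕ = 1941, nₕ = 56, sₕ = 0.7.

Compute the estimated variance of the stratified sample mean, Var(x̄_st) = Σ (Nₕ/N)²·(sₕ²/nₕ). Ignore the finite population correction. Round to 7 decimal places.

0.0037383

N = 6049. Term for each stratum: Wₕ²sₕ²/nₕ.
Var(x̄_st) = 0.0028312395 + 0.0000061089 + 0.0009009319 = 0.0037382802 → 0.0037383.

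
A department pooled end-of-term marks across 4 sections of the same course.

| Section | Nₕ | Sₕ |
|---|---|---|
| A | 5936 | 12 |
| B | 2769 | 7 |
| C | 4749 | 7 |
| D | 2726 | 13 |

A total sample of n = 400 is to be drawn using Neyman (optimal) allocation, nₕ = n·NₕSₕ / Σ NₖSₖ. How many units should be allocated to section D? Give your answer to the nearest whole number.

89

A: NₕSₕ = 5936·12 = 71232
B: NₕSₕ = 2769·7 = 19383
C: NₕSₕ = 4749·7 = 33243
D: NₕSₕ = 2726·13 = 35438
Σ NₕSₕ = 159296.
n_D = 400·35438/159296 = 88.987... → 89.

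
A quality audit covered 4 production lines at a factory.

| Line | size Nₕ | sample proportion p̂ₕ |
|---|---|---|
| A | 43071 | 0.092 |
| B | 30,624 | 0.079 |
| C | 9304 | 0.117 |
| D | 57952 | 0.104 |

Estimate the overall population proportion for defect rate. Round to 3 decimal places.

0.096

Wₕ = Nₕ/N with N = 140951: 0.3056, 0.2173, 0.0660, 0.4111.
p̂_st = 0.3056·0.092 + 0.2173·0.079 + 0.0660·0.117 + 0.4111·0.104 ≈ 0.09576... → 0.096.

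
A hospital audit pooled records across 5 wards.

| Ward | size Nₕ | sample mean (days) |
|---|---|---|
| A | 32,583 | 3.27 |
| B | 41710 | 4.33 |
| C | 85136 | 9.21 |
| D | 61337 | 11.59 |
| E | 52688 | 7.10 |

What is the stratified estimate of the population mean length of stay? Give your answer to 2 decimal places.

x̄_st = (Σ Nₕx̄ₕ) / (Σ Nₕ) = (32583·3.27 + 41710·4.33 + 85136·9.21 + 61337·11.59 + 52688·7.10) / 273454
= 2156233.9 / 273454 = 7.8852... → 7.89.

7.89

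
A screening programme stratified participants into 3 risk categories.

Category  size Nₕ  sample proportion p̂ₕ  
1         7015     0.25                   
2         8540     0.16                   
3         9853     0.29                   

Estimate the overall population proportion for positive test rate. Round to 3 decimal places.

0.235

N = 7015 + 8540 + 9853 = 25408.
Overall proportion = Σ (Nₕ/N)·p̂ₕ.
Σ Nₕp̂ₕ = 1753.75 + 1366.4 + 2857.37 = 5977.52.
5977.52 / 25408 = 0.23526... → 0.235.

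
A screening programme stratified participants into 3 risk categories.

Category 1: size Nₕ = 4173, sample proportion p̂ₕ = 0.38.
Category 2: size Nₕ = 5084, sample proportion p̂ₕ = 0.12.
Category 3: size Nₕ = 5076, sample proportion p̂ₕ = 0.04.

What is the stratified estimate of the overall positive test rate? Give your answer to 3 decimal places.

N = 4173 + 5084 + 5076 = 14333.
Overall proportion = Σ (Nₕ/N)·p̂ₕ.
Σ Nₕp̂ₕ = 1585.74 + 610.08 + 203.04 = 2398.86.
2398.86 / 14333 = 0.16737... → 0.167.

0.167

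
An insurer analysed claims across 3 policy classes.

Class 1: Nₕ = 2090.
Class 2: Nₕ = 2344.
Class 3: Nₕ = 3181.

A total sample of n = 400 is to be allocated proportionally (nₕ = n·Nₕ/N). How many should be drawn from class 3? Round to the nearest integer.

Share of class 3 = 3181/7615 = 0.41773.
Allocate 400 × 0.41773 = 167.091... → 167.

167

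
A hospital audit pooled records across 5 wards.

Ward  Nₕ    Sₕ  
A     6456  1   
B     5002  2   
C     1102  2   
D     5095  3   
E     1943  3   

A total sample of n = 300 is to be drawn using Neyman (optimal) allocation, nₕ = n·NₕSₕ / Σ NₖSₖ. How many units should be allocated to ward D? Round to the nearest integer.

115

A: NₕSₕ = 6456·1 = 6456
B: NₕSₕ = 5002·2 = 10004
C: NₕSₕ = 1102·2 = 2204
D: NₕSₕ = 5095·3 = 15285
E: NₕSₕ = 1943·3 = 5829
Σ NₕSₕ = 39778.
n_D = 300·15285/39778 = 115.277... → 115.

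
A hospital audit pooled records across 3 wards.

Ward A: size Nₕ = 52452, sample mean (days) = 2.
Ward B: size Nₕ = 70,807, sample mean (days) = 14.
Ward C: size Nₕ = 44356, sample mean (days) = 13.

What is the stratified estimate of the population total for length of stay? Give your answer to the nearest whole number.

Estimate total by summing Nₕ·x̄ₕ over strata.
52452·2 + 70807·14 + 44356·13 = 104904 + 991298 + 576628 = 1672830.

1672830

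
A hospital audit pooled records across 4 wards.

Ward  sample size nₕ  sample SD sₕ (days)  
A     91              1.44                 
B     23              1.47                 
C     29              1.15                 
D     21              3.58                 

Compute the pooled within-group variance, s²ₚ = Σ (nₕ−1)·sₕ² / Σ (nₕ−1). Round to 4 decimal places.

A: (91−1)·1.44² = 90·2.0736 = 186.624
B: (23−1)·1.47² = 22·2.1609 = 47.5398
C: (29−1)·1.15² = 28·1.3225 = 37.03
D: (21−1)·3.58² = 20·12.8164 = 256.328
Numerator = 527.5218; denominator = Σ(nₕ−1) = 160.
s²ₚ = 527.5218/160 = 3.297011... → 3.2970.

3.2970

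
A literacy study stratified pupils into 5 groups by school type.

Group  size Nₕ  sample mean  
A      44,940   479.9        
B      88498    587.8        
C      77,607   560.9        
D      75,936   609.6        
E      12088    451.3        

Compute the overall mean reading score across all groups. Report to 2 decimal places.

564.62

N = 44940 + 88498 + 77607 + 75936 + 12088 = 299069.
Overall mean = Σ (Nₕ/N)·x̄ₕ — weight by population share, not a simple average.
Σ Nₕx̄ₕ = 44940·479.9 + 88498·587.8 + 77607·560.9 + 75936·609.6 + 12088·451.3 = 21566706 + 52019124.4 + 43529766.3 + 46290585.6 + 5455314.4 = 168861496.7.
Divide by N: 168861496.7 / 299069 = 564.6239... → 564.62.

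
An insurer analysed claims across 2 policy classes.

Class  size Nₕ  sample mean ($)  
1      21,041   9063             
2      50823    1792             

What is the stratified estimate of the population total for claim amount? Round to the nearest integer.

281769399

1: 21041·9063 = 190694583
2: 50823·1792 = 91074816
τ̂ = Σ Nₕx̄ₕ = 281769399.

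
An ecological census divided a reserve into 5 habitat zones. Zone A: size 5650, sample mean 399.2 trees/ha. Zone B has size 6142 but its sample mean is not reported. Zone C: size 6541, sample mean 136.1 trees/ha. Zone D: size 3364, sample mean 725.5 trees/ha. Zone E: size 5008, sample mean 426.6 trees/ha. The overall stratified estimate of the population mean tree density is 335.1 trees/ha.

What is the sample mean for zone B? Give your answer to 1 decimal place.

N = 5650 + 6142 + 6541 + 3364 + 5008 = 26705.
Overall total = μ·N = 335.1·26705 = 8948845.5.
Subtract the known strata: 5650·399.2 + 6541·136.1 + 3364·725.5 + 5008·426.6 = 7722704.9.
Remaining total for zone B: 8948845.5 − 7722704.9 = 1226140.6.
Divide by its size: 1226140.6 / 6142 = 199.632... → 199.6.

199.6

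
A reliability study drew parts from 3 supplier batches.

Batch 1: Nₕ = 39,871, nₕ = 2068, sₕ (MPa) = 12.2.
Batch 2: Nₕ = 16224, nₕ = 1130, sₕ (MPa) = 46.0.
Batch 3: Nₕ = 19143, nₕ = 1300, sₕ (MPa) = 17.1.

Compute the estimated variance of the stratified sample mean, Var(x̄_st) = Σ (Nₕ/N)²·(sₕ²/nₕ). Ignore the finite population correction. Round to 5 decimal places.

N = 75238; Wₕ = Nₕ/N.
batch 1: (39871/75238)²·12.2²/2068 = 0.02021198
batch 2: (16224/75238)²·46.0²/1130 = 0.08707202
batch 3: (19143/75238)²·17.1²/1300 = 0.01456111
Sum = 0.12184511 → 0.12185.

0.12185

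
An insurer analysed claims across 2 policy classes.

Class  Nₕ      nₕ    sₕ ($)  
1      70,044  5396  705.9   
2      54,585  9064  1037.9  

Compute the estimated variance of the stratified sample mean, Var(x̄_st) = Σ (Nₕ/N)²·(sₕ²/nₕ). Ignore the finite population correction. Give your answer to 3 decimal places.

N = 124629; Wₕ = Nₕ/N.
class 1: (70044/124629)²·705.9²/5396 = 29.168768
class 2: (54585/124629)²·1037.9²/9064 = 22.798146
Sum = 51.966914 → 51.967.

51.967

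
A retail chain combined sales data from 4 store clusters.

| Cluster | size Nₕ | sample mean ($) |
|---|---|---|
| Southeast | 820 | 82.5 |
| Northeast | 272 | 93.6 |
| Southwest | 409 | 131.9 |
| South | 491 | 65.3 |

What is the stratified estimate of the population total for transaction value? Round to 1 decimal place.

Estimate total by summing Nₕ·x̄ₕ over strata.
820·82.5 + 272·93.6 + 409·131.9 + 491·65.3 = 67650 + 25459.2 + 53947.1 + 32062.3 = 179118.6.

179118.6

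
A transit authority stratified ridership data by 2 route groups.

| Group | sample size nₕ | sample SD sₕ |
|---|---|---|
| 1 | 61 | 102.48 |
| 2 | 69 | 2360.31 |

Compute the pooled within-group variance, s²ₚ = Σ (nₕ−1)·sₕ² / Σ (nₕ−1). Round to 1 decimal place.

2964550.3

1: (61−1)·102.48² = 60·10502.1504 = 630129.024
2: (69−1)·2360.31² = 68·5571063.2961 = 378832304.1348
Numerator = 379462433.1588; denominator = Σ(nₕ−1) = 128.
s²ₚ = 379462433.1588/128 = 2964550.259... → 2964550.3.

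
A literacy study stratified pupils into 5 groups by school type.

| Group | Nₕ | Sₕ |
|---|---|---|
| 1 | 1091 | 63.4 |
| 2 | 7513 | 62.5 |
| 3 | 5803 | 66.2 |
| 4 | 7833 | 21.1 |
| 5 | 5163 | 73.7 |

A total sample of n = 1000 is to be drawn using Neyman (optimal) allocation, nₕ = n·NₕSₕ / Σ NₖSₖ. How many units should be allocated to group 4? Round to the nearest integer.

Σ NₕSₕ = 1091·63.4 + 7513·62.5 + 5803·66.2 + 7833·21.1 + 5163·73.7 = 1468679.9.
Share for 4: 165276.3/1468679.9 = 0.11253.
n_4 = 1000 × 0.11253 = 112.534... → 113.

113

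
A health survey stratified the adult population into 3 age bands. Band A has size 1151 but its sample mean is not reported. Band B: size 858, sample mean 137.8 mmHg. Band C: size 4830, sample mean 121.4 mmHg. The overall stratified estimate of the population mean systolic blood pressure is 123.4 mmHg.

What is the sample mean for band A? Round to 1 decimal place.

Σ Nₕx̄ₕ = N·μ, so 1151·x̄_A = 6839·123.4 − (858·137.8 + 4830·121.4).
= 843932.6 − 704594.4 = 139338.2.
x̄_A = 139338.2 / 1151 = 121.058... → 121.1.

121.1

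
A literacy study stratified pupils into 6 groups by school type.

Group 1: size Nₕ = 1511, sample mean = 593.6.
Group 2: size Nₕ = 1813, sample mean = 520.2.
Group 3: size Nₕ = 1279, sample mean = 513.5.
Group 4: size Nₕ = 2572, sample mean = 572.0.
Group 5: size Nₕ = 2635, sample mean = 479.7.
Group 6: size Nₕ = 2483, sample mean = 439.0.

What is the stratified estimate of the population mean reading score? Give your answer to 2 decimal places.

514.28

x̄_st = (Σ Nₕx̄ₕ) / (Σ Nₕ) = (1511·593.6 + 1813·520.2 + 1279·513.5 + 2572·572.0 + 2635·479.7 + 2483·439.0) / 12293
= 6322049.2 / 12293 = 514.2804... → 514.28.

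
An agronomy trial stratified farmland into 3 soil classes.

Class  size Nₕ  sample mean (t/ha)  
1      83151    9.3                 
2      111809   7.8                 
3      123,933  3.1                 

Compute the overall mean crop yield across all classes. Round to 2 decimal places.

N = 83151 + 111809 + 123933 = 318893.
The stratified mean weights each stratum mean by its population share Nₕ/N.
Σ Nₕx̄ₕ = 83151·9.3 + 111809·7.8 + 123933·3.1 = 773304.3 + 872110.2 + 384192.3 = 2029606.8.
Divide by N: 2029606.8 / 318893 = 6.3645... → 6.36.

6.36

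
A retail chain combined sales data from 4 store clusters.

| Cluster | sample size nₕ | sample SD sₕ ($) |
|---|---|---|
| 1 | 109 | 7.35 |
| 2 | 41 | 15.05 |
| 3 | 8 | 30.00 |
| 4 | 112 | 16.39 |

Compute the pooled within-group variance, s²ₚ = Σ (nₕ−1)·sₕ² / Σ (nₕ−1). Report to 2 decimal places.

Degrees of freedom: 108 + 40 + 7 + 111 = 266.
Σ(nₕ−1)sₕ² = 108·54.0225 + 40·226.5025 + 7·900 + 111·268.6321 = 51012.6931.
s²ₚ = 51012.6931 / 266 = 191.7770... → 191.78.

191.78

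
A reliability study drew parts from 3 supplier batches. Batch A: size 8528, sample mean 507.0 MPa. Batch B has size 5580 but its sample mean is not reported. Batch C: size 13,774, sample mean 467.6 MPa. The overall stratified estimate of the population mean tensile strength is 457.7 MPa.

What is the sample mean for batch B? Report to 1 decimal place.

357.9

Σ Nₕx̄ₕ = N·μ, so 5580·x̄_B = 27882·457.7 − (8528·507.0 + 13774·467.6).
= 12761591.4 − 10764418.4 = 1997173.
x̄_B = 1997173 / 5580 = 357.916... → 357.9.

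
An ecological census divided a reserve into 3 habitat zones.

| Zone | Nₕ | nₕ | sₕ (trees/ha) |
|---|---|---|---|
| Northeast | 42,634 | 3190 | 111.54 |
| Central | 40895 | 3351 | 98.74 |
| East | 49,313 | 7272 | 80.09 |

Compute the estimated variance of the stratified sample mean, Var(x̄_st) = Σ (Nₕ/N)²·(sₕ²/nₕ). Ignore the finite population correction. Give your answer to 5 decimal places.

0.79899

N = 132842; Wₕ = Nₕ/N.
zone Northeast: (42634/132842)²·111.54²/3190 = 0.40170936
zone Central: (40895/132842)²·98.74²/3351 = 0.27572836
zone East: (49313/132842)²·80.09²/7272 = 0.12154994
Sum = 0.79898766 → 0.79899.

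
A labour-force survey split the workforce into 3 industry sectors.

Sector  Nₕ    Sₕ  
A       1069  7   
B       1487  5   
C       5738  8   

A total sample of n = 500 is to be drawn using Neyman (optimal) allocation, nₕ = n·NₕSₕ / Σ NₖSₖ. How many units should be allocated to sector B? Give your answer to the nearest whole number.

A: NₕSₕ = 1069·7 = 7483
B: NₕSₕ = 1487·5 = 7435
C: NₕSₕ = 5738·8 = 45904
Σ NₕSₕ = 60822.
n_B = 500·7435/60822 = 61.121... → 61.

61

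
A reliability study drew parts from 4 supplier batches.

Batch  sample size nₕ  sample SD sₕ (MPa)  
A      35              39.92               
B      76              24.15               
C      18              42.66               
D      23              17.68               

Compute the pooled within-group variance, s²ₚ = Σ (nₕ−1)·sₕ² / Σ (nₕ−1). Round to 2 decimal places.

917.16

A: (35−1)·39.92² = 34·1593.6064 = 54182.6176
B: (76−1)·24.15² = 75·583.2225 = 43741.6875
C: (18−1)·42.66² = 17·1819.8756 = 30937.8852
D: (23−1)·17.68² = 22·312.5824 = 6876.8128
Numerator = 135739.0031; denominator = Σ(nₕ−1) = 148.
s²ₚ = 135739.0031/148 = 917.1554... → 917.16.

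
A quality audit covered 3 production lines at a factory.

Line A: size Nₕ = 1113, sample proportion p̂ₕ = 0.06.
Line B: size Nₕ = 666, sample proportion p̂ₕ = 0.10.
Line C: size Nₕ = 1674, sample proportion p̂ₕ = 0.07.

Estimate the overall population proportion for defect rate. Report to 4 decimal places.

0.0726

N = 1113 + 666 + 1674 = 3453.
Overall proportion = Σ (Nₕ/N)·p̂ₕ.
Σ Nₕp̂ₕ = 66.78 + 66.6 + 117.18 = 250.56.
250.56 / 3453 = 0.072563... → 0.0726.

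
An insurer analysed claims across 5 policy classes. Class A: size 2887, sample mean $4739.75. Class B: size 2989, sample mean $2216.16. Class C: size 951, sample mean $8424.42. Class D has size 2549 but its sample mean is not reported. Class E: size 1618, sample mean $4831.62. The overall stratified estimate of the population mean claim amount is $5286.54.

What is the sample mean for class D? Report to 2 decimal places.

Σ Nₕx̄ₕ = N·μ, so 2549·x̄_D = 10994·5286.54 − (2887·4739.75 + 2989·2216.16 + 951·8424.42 + 1618·4831.62).
= 58120220.76 − 36136945.07 = 21983275.69.
x̄_D = 21983275.69 / 2549 = 8624.2745... → 8624.27.

8624.27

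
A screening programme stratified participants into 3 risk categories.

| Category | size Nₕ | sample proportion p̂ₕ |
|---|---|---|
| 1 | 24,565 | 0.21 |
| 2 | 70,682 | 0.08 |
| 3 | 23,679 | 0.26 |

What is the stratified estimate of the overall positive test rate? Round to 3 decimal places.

Wₕ = Nₕ/N with N = 118926: 0.2066, 0.5943, 0.1991.
p̂_st = 0.2066·0.21 + 0.5943·0.08 + 0.1991·0.26 ≈ 0.14269... → 0.143.

0.143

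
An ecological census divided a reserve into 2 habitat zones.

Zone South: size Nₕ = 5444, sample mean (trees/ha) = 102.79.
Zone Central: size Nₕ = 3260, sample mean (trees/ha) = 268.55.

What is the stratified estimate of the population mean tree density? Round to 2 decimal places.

N = 8704; weights Wₕ = Nₕ/N = (0.6255, 0.3745).
x̄_st = Σ Wₕ·x̄ₕ = 0.6255·102.79 + 0.3745·268.55 ≈ 164.8738...
→ 164.87.

164.87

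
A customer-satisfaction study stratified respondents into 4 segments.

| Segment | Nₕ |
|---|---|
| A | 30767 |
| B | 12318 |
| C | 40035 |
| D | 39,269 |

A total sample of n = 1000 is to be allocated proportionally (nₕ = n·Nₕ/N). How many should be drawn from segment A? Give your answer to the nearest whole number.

251

Share of segment A = 30767/122389 = 0.25139.
Allocate 1000 × 0.25139 = 251.387... → 251.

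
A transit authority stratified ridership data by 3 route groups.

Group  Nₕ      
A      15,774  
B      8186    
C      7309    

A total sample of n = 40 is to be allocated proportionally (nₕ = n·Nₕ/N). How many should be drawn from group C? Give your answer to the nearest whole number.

N = 15774 + 8186 + 7309 = 31269.
n_C = 40·7309/31269 = 9.350... → 9.

9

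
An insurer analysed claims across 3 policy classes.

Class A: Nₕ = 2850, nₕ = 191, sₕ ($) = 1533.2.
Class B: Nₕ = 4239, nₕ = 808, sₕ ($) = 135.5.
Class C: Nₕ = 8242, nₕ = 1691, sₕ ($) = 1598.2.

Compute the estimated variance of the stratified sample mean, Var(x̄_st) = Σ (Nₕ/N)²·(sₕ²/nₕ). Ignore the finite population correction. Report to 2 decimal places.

863.61

N = 15331. Term for each stratum: Wₕ²sₕ²/nₕ.
Var(x̄_st) = 425.31726 + 1.73721 + 436.55895 = 863.61342 → 863.61.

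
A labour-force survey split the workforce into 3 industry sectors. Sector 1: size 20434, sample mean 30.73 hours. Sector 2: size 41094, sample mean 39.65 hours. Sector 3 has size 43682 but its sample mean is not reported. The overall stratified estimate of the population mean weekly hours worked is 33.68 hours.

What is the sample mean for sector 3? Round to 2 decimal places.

29.44

Σ Nₕx̄ₕ = N·μ, so 43682·x̄_3 = 105210·33.68 − (20434·30.73 + 41094·39.65).
= 3543472.8 − 2257313.92 = 1286158.88.
x̄_3 = 1286158.88 / 43682 = 29.4437... → 29.44.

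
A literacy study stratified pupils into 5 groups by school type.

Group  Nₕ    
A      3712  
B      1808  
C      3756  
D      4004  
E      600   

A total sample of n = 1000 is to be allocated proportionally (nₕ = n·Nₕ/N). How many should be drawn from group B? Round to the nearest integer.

130

Share of group B = 1808/13880 = 0.13026.
Allocate 1000 × 0.13026 = 130.259... → 130.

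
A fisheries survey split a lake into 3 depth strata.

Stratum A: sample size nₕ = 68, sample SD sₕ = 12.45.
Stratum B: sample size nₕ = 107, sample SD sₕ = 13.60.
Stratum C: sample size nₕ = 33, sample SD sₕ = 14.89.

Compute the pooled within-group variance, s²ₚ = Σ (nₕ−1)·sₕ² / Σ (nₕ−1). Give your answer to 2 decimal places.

A: (68−1)·12.45² = 67·155.0025 = 10385.1675
B: (107−1)·13.60² = 106·184.96 = 19605.76
C: (33−1)·14.89² = 32·221.7121 = 7094.7872
Numerator = 37085.7147; denominator = Σ(nₕ−1) = 205.
s²ₚ = 37085.7147/205 = 180.9059... → 180.91.

180.91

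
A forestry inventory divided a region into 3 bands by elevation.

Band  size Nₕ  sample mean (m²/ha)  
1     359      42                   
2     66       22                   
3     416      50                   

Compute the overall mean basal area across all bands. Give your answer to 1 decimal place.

44.4

x̄_st = (Σ Nₕx̄ₕ) / (Σ Nₕ) = (359·42 + 66·22 + 416·50) / 841
= 37330 / 841 = 44.388... → 44.4.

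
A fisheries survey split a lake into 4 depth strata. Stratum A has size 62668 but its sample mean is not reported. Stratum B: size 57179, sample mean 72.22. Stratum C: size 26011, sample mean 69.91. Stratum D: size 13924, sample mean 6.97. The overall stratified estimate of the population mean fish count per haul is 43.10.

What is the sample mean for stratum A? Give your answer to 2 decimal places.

Σ Nₕx̄ₕ = N·μ, so 62668·x̄_A = 159782·43.10 − (57179·72.22 + 26011·69.91 + 13924·6.97).
= 6886604.2 − 6044946.67 = 841657.53.
x̄_A = 841657.53 / 62668 = 13.4304... → 13.43.

13.43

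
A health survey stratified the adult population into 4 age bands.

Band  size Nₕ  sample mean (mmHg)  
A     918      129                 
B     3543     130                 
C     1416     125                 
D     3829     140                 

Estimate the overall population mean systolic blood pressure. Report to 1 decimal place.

133.1

N = 918 + 3543 + 1416 + 3829 = 9706.
Weight each subgroup mean by Nₕ/N and sum.
Σ Nₕx̄ₕ = 918·129 + 3543·130 + 1416·125 + 3829·140 = 118422 + 460590 + 177000 + 536060 = 1292072.
Divide by N: 1292072 / 9706 = 133.121... → 133.1.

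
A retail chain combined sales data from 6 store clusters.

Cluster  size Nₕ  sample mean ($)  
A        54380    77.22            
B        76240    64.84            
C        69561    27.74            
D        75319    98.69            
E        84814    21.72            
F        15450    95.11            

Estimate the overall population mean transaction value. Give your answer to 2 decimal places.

N = 375764; weights Wₕ = Nₕ/N = (0.1447, 0.2029, 0.1851, 0.2004, 0.2257, 0.0411).
x̄_st = Σ Wₕ·x̄ₕ = 0.1447·77.22 + 0.2029·64.84 + 0.1851·27.74 + 0.2004·98.69 + 0.2257·21.72 + 0.0411·95.11 ≈ 58.0606...
→ 58.06.

58.06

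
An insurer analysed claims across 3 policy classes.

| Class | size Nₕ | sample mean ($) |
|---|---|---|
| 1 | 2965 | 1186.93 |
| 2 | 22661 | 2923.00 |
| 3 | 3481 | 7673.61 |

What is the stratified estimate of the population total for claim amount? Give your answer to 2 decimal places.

1: 2965·1186.93 = 3519247.45
2: 22661·2923.00 = 66238103
3: 3481·7673.61 = 26711836.41
τ̂ = Σ Nₕx̄ₕ = 96469186.86.

96469186.86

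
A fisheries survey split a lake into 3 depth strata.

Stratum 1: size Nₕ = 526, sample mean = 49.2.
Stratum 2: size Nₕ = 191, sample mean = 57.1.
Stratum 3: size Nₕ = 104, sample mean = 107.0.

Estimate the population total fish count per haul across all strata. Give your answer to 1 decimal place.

47913.3

1: 526·49.2 = 25879.2
2: 191·57.1 = 10906.1
3: 104·107.0 = 11128
τ̂ = Σ Nₕx̄ₕ = 47913.3.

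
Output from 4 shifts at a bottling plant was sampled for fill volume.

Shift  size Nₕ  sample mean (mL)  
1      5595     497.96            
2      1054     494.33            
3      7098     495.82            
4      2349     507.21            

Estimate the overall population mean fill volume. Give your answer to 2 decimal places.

498.13

N = 5595 + 1054 + 7098 + 2349 = 16096.
The stratified mean weights each stratum mean by its population share Nₕ/N.
Σ Nₕx̄ₕ = 5595·497.96 + 1054·494.33 + 7098·495.82 + 2349·507.21 = 2786086.2 + 521023.82 + 3519330.36 + 1191436.29 = 8017876.67.
Divide by N: 8017876.67 / 16096 = 498.1285... → 498.13.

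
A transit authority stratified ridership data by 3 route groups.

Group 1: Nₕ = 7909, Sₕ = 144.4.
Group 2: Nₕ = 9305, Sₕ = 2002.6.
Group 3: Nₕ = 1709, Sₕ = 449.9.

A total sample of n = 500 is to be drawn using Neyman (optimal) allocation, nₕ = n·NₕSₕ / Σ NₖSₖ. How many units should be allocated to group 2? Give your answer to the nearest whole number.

1: NₕSₕ = 7909·144.4 = 1142059.6
2: NₕSₕ = 9305·2002.6 = 18634193
3: NₕSₕ = 1709·449.9 = 768879.1
Σ NₕSₕ = 20545131.7.
n_2 = 500·18634193/20545131.7 = 453.494... → 453.

453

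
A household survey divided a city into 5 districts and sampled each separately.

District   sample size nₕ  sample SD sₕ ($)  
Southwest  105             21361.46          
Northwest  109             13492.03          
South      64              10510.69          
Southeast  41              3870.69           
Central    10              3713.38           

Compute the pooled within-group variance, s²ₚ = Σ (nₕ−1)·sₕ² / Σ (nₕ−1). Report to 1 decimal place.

Southwest: (105−1)·21361.46² = 104·456311973.3316 = 47456445226.4864
Northwest: (109−1)·13492.03² = 108·182034873.5209 = 19659766340.2572
South: (64−1)·10510.69² = 63·110474604.2761 = 6959900069.3943
Southeast: (41−1)·3870.69² = 40·14982241.0761 = 599289643.044
Central: (10−1)·3713.38² = 9·13789191.0244 = 124102719.2196
Numerator = 74799503998.4015; denominator = Σ(nₕ−1) = 324.
s²ₚ = 74799503998.4015/324 = 230862666.662... → 230862666.7.

230862666.7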